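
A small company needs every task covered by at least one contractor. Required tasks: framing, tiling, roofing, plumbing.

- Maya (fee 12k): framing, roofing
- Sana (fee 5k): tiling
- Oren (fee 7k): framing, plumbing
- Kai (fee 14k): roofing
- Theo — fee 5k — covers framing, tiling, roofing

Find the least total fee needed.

12

Choose Oren and Theo: together they cover framing, tiling, roofing, plumbing — every task.
Total fee: 7 + 5 = 12.
No cover costs less than 12.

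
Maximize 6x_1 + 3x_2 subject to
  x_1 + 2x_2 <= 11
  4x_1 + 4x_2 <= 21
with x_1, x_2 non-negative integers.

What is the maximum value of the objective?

Relaxing integrality, the LP optimum is 31.50 at (x_1,x_2) = (5.25, 0), which is not an integer point.
(x_1,x_2)=(5,0): 1·5+2·0=5≤11, 4·5+4·0=20≤21, objective 30.
(x_1,x_2)=(4,1): 1·4+2·1=6≤11, 4·4+4·1=20≤21, objective 27.
(x_1,x_2)=(4,0): 1·4+2·0=4≤11, 4·4+4·0=16≤21, objective 24.
Maximum is 30 at (x_1,x_2)=(5,0).

30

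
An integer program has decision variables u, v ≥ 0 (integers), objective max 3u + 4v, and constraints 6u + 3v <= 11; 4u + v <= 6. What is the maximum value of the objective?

(u,v)=(0,3) is feasible, giving 12.
(u,v)=(0,2) is feasible, giving 8.
No feasible integer point exceeds 12.

12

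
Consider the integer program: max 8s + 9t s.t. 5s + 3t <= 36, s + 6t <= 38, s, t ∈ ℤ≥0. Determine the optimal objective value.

77

(s,t)=(4,5): 5·4+3·5=35≤36, 1·4+6·5=34≤38, objective 77.
(s,t)=(2,6): 5·2+3·6=28≤36, 1·2+6·6=38≤38, objective 70.
The best lattice point is (4,5), giving 77.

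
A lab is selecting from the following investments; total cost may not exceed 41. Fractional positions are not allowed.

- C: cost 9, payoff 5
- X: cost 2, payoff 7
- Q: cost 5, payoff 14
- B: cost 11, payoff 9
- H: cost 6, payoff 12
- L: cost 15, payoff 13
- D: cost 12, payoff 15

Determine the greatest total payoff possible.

Treat it as a binary knapsack problem.
X + Q + H + L + D: cost 2 + 5 + 6 + 15 + 12 = 40 ≤ 41, payoff 7 + 14 + 12 + 13 + 15 = 61.
X + Q + B + H + D: cost 2 + 5 + 11 + 6 + 12 = 36 ≤ 41, payoff 7 + 14 + 9 + 12 + 15 = 57.
Best is X, Q, H, L, and D with total payoff 61.

61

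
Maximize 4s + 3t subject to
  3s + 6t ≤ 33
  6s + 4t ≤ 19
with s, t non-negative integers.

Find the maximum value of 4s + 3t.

13

Relaxing integrality, the LP optimum is 14.25 at (s,t) = (0, 4.75), which is not an integer point.
(s,t)=(1,3): 3·1+6·3=21≤33, 6·1+4·3=18≤19, objective 13.
(s,t)=(0,4): 3·0+6·4=24≤33, 6·0+4·4=16≤19, objective 12.
(s,t)=(1,2): 3·1+6·2=15≤33, 6·1+4·2=14≤19, objective 10.
No feasible integer point exceeds 13.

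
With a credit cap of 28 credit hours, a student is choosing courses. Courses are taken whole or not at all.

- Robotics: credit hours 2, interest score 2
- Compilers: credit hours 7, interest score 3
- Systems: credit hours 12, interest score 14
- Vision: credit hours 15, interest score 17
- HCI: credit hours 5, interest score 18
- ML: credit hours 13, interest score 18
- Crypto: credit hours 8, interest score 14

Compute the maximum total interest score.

52

Vision + HCI + Crypto: credit hours 15 + 5 + 8 = 28 ≤ 28, interest score 17 + 18 + 14 = 49.
HCI + ML + Crypto: credit hours 5 + 13 + 8 = 26 ≤ 28, interest score 18 + 18 + 14 = 50.
Robotics + HCI + ML + Crypto: credit hours 2 + 5 + 13 + 8 = 28 ≤ 28, interest score 2 + 18 + 18 + 14 = 52.
Best is Robotics, HCI, ML, and Crypto with total interest score 52.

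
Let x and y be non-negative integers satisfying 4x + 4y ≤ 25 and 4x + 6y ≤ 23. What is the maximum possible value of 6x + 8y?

32

(x,y)=(4,1): 4·4+4·1=20≤25, 4·4+6·1=22≤23, objective 32.
(x,y)=(5,0): 4·5+4·0=20≤25, 4·5+6·0=20≤23, objective 30.
(x,y)=(3,1): 4·3+4·1=16≤25, 4·3+6·1=18≤23, objective 26.
The best lattice point is (4,1), giving 32.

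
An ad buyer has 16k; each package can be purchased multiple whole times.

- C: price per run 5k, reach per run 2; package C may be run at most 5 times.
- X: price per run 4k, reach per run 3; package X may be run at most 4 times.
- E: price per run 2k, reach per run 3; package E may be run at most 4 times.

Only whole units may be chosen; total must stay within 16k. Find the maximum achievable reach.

18

Take 2×X and 4×E: price 16 ≤ 16, reach 2·3 + 4·3 = 18.
E has the best ratio (3/2) and is taken to its limit of 4; remaining capacity is filled optimally with the others.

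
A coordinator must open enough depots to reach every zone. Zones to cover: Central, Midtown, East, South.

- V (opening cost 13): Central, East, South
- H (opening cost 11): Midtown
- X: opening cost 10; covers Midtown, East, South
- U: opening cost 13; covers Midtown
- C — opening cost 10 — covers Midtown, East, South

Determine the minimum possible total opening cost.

23

This is an integer covering problem.
Choose V and X: together they cover Central, Midtown, East, South — every zone.
Total opening cost: 13 + 10 = 23.
No cover costs less than 23.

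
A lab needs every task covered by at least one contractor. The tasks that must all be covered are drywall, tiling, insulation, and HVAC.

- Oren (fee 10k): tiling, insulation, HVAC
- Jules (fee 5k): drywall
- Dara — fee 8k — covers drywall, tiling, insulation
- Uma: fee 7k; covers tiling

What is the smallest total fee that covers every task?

This is an integer covering problem.
The greedy cost-per-new-task heuristic would pick Dara and Oren for 18, but a cheaper cover exists.
Choose Oren and Jules: together they cover drywall, tiling, insulation, HVAC — every task.
Total fee: 10 + 5 = 15.
No cover costs less than 15.

15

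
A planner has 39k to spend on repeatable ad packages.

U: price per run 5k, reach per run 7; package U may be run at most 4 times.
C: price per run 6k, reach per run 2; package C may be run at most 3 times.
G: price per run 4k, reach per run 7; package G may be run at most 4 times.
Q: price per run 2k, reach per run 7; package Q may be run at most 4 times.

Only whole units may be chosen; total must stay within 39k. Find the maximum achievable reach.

Take 3×U, 4×G, and 4×Q: price 39 ≤ 39, reach 3·7 + 4·7 + 4·7 = 77.
Q has the best ratio (7/2) and is taken to its limit of 4; remaining capacity is filled optimally with the others.

77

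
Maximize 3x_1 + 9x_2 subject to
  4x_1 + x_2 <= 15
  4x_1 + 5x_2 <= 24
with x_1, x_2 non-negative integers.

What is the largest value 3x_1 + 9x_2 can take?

(x_1,x_2)=(1,4): 4·1+1·4=8≤15, 4·1+5·4=24≤24, objective 39.
(x_1,x_2)=(0,4): 4·0+1·4=4≤15, 4·0+5·4=20≤24, objective 36.
No feasible integer point exceeds 39.

39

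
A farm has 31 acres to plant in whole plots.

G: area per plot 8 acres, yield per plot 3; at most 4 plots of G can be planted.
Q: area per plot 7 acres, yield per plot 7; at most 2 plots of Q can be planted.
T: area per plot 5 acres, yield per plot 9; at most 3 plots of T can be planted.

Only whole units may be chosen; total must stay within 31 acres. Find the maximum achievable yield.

Take 2×Q and 3×T: area 29 ≤ 31, yield 2·7 + 3·9 = 41.
T has the best ratio (9/5) and is taken to its limit of 3; remaining capacity is filled optimally with the others.

41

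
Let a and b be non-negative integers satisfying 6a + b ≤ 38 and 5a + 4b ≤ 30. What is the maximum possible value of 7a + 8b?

56

(a,b)=(0,7) is feasible, giving 56.
(a,b)=(1,6) is feasible, giving 55.
(a,b)=(0,6) is feasible, giving 48.
Maximum is 56 at (a,b)=(0,7).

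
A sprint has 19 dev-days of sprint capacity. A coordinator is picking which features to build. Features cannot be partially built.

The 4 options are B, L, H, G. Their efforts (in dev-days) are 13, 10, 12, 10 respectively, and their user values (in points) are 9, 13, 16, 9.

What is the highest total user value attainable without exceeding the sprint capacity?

H: effort 12 ≤ 19, user value 16.
G: effort 10 ≤ 19, user value 9.
L: effort 10 ≤ 19, user value 13.
Best is H with total user value 16.

16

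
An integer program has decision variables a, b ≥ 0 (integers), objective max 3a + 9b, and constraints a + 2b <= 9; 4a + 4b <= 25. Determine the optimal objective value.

39

Relaxing integrality, the LP optimum is 40.50 at (a,b) = (0, 4.5), which is not an integer point.
(a,b)=(1,4): 1·1+2·4=9≤9, 4·1+4·4=20≤25, objective 39.
(a,b)=(0,4): 1·0+2·4=8≤9, 4·0+4·4=16≤25, objective 36.
(a,b)=(2,3): 1·2+2·3=8≤9, 4·2+4·3=20≤25, objective 33.
Maximum is 39 at (a,b)=(1,4).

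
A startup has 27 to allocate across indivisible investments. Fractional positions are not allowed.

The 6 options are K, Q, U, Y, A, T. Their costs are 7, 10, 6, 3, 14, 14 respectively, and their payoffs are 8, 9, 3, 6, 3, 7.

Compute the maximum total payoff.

26

Take K, Q, U, and Y: cost 7 + 10 + 6 + 3 = 26 ≤ 27, payoff 8 + 9 + 3 + 6 = 26.
No other feasible combination does better.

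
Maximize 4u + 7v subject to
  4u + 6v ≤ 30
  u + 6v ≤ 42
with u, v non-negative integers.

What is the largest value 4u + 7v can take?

35

(u,v)=(0,5): 4·0+6·5=30≤30, 1·0+6·5=30≤42, objective 35.
(u,v)=(1,4): 4·1+6·4=28≤30, 1·1+6·4=25≤42, objective 32.
No feasible integer point exceeds 35.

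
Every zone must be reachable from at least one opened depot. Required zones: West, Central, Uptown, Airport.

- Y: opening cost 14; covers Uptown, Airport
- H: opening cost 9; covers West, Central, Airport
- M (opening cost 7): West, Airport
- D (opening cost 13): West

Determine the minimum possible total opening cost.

Choose Y and H: together they cover West, Central, Uptown, Airport — every zone.
Total opening cost: 14 + 9 = 23.
No cover costs less than 23.

23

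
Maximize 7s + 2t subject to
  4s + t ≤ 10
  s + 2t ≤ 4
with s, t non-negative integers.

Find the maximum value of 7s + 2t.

16

Relaxing integrality, the LP optimum is 17.71 at (s,t) = (2.29, 0.857), which is not an integer point.
(s,t)=(2,1) is feasible, giving 16.
(s,t)=(2,0) is feasible, giving 14.
(s,t)=(1,1) is feasible, giving 9.
(s,t)=(1,0) is feasible, giving 7.
No feasible integer point exceeds 16.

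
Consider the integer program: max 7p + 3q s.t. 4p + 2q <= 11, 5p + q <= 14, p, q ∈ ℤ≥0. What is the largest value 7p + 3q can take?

17

(p,q)=(2,1) is feasible, giving 17.
(p,q)=(2,0) is feasible, giving 14.
No feasible integer point exceeds 17.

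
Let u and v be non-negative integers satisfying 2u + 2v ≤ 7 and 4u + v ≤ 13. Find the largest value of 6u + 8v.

24

The continuous relaxation peaks at (0, 3.5) with value 28.00; rounding to a feasible lattice point costs some objective.
(u,v)=(0,3): 2·0+2·3=6≤7, 4·0+1·3=3≤13, objective 24.
(u,v)=(1,2): 2·1+2·2=6≤7, 4·1+1·2=6≤13, objective 22.
(u,v)=(0,2): 2·0+2·2=4≤7, 4·0+1·2=2≤13, objective 16.
No feasible integer point exceeds 24.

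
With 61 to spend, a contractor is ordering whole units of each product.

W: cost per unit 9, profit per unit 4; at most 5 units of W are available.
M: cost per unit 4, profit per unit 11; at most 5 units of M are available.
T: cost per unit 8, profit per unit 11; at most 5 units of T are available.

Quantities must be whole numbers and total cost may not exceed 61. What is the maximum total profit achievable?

This is a bounded integer knapsack.
M has the best ratio (11/4); taking only M gives at most 5×11 = 55 (stopped by the supply cap of 5).
Mixing does better — 5×M and 5×T: cost 60 ≤ 61, profit 5·11 + 5·11 = 110.

110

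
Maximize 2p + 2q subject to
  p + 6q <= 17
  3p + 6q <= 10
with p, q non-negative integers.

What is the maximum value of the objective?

6

The continuous relaxation peaks at (3.33, 0) with value 6.67; rounding to a feasible lattice point costs some objective.
(p,q)=(3,0): 1·3+6·0=3≤17, 3·3+6·0=9≤10, objective 6.
(p,q)=(2,0): 1·2+6·0=2≤17, 3·2+6·0=6≤10, objective 4.
Maximum is 6 at (p,q)=(3,0).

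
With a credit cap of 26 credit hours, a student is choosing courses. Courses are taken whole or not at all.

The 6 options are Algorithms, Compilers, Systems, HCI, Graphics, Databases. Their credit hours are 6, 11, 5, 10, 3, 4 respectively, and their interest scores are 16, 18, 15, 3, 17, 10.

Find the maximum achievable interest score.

Allowing fractional choices, the relaxed optimum would be about 71.1, but courses are indivisible.
Algorithms + Compilers + Systems + Graphics: credit hours 6 + 11 + 5 + 3 = 25 ≤ 26, interest score 16 + 18 + 15 + 17 = 66.
Algorithms + Compilers + Graphics + Databases: credit hours 6 + 11 + 3 + 4 = 24 ≤ 26, interest score 16 + 18 + 17 + 10 = 61.
Best is Algorithms, Compilers, Systems, and Graphics with total interest score 66.

66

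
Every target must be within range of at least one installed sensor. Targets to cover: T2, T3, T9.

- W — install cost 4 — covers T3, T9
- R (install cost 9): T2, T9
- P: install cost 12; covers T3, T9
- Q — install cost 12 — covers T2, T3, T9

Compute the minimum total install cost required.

The greedy cost-per-new-target heuristic would pick W and R for 13, but a cheaper cover exists.
Q alone covers T2, T3, T9 — every target.
Total install cost: 12.
No cover costs less than 12.

12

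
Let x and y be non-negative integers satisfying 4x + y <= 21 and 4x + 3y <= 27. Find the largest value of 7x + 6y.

(x,y)=(0,9): 4·0+1·9=9≤21, 4·0+3·9=27≤27, objective 54.
(x,y)=(0,8): 4·0+1·8=8≤21, 4·0+3·8=24≤27, objective 48.
No feasible integer point exceeds 54.

54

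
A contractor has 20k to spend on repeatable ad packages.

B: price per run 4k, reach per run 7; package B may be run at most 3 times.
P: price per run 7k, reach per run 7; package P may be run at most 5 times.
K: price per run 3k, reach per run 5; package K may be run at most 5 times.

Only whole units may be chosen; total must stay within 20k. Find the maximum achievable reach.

34

This is a bounded integer knapsack.
1×B and 5×K: price 19 ≤ 20, reach 1·7 + 5·5 = 32.
2×B and 4×K: price 20 ≤ 20, reach 2·7 + 4·5 = 34.
Best is 34.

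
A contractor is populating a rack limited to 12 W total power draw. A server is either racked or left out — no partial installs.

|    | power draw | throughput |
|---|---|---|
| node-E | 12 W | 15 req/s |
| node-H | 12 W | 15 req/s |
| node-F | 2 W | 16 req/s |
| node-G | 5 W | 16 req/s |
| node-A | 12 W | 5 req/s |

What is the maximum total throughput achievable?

32

Allowing fractional choices, the relaxed optimum would be about 38.2, but servers are indivisible.
node-F + node-G: power draw 2 + 5 = 7 ≤ 12, throughput 16 + 16 = 32.
node-F: power draw 2 ≤ 12, throughput 16.
node-G: power draw 5 ≤ 12, throughput 16.
Best is node-F and node-G with total throughput 32.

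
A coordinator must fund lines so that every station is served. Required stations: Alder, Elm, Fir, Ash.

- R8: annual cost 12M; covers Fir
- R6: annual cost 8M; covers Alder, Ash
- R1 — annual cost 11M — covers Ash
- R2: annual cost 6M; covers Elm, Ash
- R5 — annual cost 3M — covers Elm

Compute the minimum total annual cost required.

This is an integer covering problem.
The greedy cost-per-new-station heuristic would pick R2, R6, and R8 for 26, but a cheaper cover exists.
Choose R8, R6, and R5: together they cover Alder, Elm, Fir, Ash — every station.
Total annual cost: 12 + 8 + 3 = 23.
No cover costs less than 23.

23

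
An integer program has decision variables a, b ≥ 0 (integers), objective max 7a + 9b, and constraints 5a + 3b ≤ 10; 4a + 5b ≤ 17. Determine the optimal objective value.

The continuous relaxation peaks at (0, 3.33) with value 30.00; rounding to a feasible lattice point costs some objective.
(a,b)=(0,3): 5·0+3·3=9≤10, 4·0+5·3=15≤17, objective 27.
(a,b)=(0,2): 5·0+3·2=6≤10, 4·0+5·2=10≤17, objective 18.
Maximum is 27 at (a,b)=(0,3).

27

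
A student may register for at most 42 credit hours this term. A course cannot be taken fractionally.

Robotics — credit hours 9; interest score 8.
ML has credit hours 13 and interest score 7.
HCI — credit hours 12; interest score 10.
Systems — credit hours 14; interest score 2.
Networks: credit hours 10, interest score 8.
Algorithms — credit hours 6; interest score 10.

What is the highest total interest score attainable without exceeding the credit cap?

36

Take Robotics, HCI, Networks, and Algorithms: credit hours 9 + 12 + 10 + 6 = 37 ≤ 42, interest score 8 + 10 + 8 + 10 = 36.
No other feasible combination does better.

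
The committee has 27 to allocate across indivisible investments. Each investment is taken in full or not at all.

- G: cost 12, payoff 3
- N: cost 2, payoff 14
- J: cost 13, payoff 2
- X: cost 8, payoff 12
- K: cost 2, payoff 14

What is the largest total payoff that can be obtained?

N + J + X + K: cost 2 + 13 + 8 + 2 = 25 ≤ 27, payoff 14 + 2 + 12 + 14 = 42.
N + X + K: cost 2 + 8 + 2 = 12 ≤ 27, payoff 14 + 12 + 14 = 40.
G + N + X + K: cost 12 + 2 + 8 + 2 = 24 ≤ 27, payoff 3 + 14 + 12 + 14 = 43.
Best is G, N, X, and K with total payoff 43.

43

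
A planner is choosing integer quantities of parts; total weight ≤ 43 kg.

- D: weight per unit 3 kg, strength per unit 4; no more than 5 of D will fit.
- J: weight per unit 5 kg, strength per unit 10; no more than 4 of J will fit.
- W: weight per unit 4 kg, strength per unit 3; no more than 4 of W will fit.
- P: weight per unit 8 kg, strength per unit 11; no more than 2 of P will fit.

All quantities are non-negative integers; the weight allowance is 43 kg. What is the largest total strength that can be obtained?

71

J has the best ratio (10/5); taking only J gives at most 4×10 = 40 (stopped by the supply cap of 4).
Mixing does better — 5×D, 4×J, and 1×P: weight 43 ≤ 43, strength 5·4 + 4·10 + 1·11 = 71.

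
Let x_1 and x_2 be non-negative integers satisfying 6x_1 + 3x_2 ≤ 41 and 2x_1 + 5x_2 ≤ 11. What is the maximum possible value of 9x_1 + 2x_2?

Relaxing integrality, the LP optimum is 49.50 at (x_1,x_2) = (5.5, 0), which is not an integer point.
(x_1,x_2)=(5,0): 6·5+3·0=30≤41, 2·5+5·0=10≤11, objective 45.
(x_1,x_2)=(4,0): 6·4+3·0=24≤41, 2·4+5·0=8≤11, objective 36.
No feasible integer point exceeds 45.

45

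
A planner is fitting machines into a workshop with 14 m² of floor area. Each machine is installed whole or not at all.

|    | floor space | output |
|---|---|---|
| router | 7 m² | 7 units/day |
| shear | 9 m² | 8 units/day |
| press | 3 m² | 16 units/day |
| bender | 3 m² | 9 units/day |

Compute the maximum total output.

Allowing fractional choices, the relaxed optimum would be about 32.9, but machines are indivisible.
shear + press: floor space 9 + 3 = 12 ≤ 14, output 8 + 16 = 24.
router + press + bender: floor space 7 + 3 + 3 = 13 ≤ 14, output 7 + 16 + 9 = 32.
press + bender: floor space 3 + 3 = 6 ≤ 14, output 16 + 9 = 25.
Best is router, press, and bender with total output 32.

32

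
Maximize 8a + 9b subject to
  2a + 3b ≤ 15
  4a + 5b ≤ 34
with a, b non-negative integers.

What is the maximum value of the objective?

Relaxing integrality, the LP optimum is 60.00 at (a,b) = (7.5, 0), which is not an integer point.
(a,b)=(6,1): 2·6+3·1=15≤15, 4·6+5·1=29≤34, objective 57.
(a,b)=(7,0): 2·7+3·0=14≤15, 4·7+5·0=28≤34, objective 56.
(a,b)=(5,1): 2·5+3·1=13≤15, 4·5+5·1=25≤34, objective 49.
The best lattice point is (6,1), giving 57.

57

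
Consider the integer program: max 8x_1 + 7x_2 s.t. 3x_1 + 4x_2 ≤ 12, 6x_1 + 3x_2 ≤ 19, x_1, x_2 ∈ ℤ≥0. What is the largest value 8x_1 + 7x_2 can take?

The continuous relaxation peaks at (2.67, 1) with value 28.33; rounding to a feasible lattice point costs some objective.
(x_1,x_2)=(3,0): 3·3+4·0=9≤12, 6·3+3·0=18≤19, objective 24.
(x_1,x_2)=(2,1): 3·2+4·1=10≤12, 6·2+3·1=15≤19, objective 23.
(x_1,x_2)=(1,2): 3·1+4·2=11≤12, 6·1+3·2=12≤19, objective 22.
(x_1,x_2)=(2,0): 3·2+4·0=6≤12, 6·2+3·0=12≤19, objective 16.
Maximum is 24 at (x_1,x_2)=(3,0).

24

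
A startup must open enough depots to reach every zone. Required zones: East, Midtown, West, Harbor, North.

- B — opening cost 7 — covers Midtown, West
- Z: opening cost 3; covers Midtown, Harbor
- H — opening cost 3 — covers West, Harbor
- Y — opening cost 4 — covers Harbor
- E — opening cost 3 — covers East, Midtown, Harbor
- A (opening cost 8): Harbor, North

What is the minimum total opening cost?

Choose H, E, and A: together they cover East, Midtown, West, Harbor, North — every zone.
Total opening cost: 3 + 3 + 8 = 14.
No cover costs less than 14.

14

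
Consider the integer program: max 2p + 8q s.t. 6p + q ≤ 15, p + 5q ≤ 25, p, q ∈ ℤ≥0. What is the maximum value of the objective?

40

Relaxing integrality, the LP optimum is 40.69 at (p,q) = (1.72, 4.66), which is not an integer point.
(p,q)=(0,5): 6·0+1·5=5≤15, 1·0+5·5=25≤25, objective 40.
(p,q)=(1,4): 6·1+1·4=10≤15, 1·1+5·4=21≤25, objective 34.
(p,q)=(0,4): 6·0+1·4=4≤15, 1·0+5·4=20≤25, objective 32.
(p,q)=(2,3): 6·2+1·3=15≤15, 1·2+5·3=17≤25, objective 28.
No feasible integer point exceeds 40.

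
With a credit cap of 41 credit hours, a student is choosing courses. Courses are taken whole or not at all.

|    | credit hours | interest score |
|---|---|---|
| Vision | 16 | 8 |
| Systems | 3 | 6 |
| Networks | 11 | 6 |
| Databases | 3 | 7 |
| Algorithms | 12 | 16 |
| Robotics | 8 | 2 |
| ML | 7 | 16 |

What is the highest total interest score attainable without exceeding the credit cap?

53

Treat it as a binary knapsack problem.
Take Vision, Systems, Databases, Algorithms, and ML: credit hours 16 + 3 + 3 + 12 + 7 = 41 ≤ 41, interest score 8 + 6 + 7 + 16 + 16 = 53.
No other feasible combination does better.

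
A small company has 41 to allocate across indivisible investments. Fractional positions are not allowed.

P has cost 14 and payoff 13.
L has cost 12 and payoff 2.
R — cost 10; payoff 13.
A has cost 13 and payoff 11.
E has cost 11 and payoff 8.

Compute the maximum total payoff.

P + R + E: cost 14 + 10 + 11 = 35 ≤ 41, payoff 13 + 13 + 8 = 34.
P + R + A: cost 14 + 10 + 13 = 37 ≤ 41, payoff 13 + 13 + 11 = 37.
Best is P, R, and A with total payoff 37.

37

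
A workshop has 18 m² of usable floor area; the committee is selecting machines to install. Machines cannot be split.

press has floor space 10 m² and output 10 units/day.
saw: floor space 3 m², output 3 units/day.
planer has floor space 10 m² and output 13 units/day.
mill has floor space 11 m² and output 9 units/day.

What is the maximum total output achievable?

Allowing fractional choices, the relaxed optimum would be about 21.0, but machines are indivisible.
saw + planer: floor space 3 + 10 = 13 ≤ 18, output 3 + 13 = 16.
planer: floor space 10 ≤ 18, output 13.
Best is saw and planer with total output 16.

16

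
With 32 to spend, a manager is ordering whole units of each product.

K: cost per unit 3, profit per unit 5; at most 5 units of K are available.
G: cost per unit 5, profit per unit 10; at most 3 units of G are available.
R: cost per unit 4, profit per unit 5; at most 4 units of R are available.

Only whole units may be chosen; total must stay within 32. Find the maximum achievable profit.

This is a bounded integer knapsack.
Take 3×K, 3×G, and 2×R: cost 32 ≤ 32, profit 3·5 + 3·10 + 2·5 = 55.
G has the best ratio (10/5) and is taken to its limit of 3; remaining capacity is filled optimally with the others.

55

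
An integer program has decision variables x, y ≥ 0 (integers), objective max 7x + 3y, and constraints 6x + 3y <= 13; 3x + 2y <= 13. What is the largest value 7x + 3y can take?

The continuous relaxation peaks at (2.17, 0) with value 15.17; rounding to a feasible lattice point costs some objective.
(x,y)=(2,0): 6·2+3·0=12≤13, 3·2+2·0=6≤13, objective 14.
(x,y)=(1,1): 6·1+3·1=9≤13, 3·1+2·1=5≤13, objective 10.
(x,y)=(1,0): 6·1+3·0=6≤13, 3·1+2·0=3≤13, objective 7.
The best lattice point is (2,0), giving 14.

14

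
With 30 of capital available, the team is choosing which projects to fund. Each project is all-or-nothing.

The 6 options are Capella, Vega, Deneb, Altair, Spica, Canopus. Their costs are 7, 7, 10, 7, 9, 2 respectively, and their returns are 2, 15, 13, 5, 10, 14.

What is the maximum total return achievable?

52

Vega + Deneb + Spica + Canopus: cost 7 + 10 + 9 + 2 = 28 ≤ 30, return 15 + 13 + 10 + 14 = 52.
Vega + Altair + Spica + Canopus: cost 7 + 7 + 9 + 2 = 25 ≤ 30, return 15 + 5 + 10 + 14 = 44.
Vega + Deneb + Altair + Canopus: cost 7 + 10 + 7 + 2 = 26 ≤ 30, return 15 + 13 + 5 + 14 = 47.
Best is Vega, Deneb, Spica, and Canopus with total return 52.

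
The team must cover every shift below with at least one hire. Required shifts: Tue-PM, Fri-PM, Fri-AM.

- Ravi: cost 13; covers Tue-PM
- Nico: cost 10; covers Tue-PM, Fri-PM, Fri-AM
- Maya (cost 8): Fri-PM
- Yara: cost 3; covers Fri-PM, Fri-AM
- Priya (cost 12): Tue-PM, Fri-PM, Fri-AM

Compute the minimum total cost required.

10

The greedy cost-per-new-shift heuristic would pick Yara and Nico for 13, but a cheaper cover exists.
Nico alone covers Tue-PM, Fri-PM, Fri-AM — every shift.
Total cost: 10.
No cover costs less than 10.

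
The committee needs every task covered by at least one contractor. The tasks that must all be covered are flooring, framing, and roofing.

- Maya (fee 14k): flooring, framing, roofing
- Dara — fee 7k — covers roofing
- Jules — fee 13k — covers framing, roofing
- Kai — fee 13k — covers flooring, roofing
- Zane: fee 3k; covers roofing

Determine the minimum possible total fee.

The greedy cost-per-new-task heuristic would pick Zane and Maya for 17, but a cheaper cover exists.
Maya alone covers flooring, framing, roofing — every task.
Total fee: 14.
No cover costs less than 14.

14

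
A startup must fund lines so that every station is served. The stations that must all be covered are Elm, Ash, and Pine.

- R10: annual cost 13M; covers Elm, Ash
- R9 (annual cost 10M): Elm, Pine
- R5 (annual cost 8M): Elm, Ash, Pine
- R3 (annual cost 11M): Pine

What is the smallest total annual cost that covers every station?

R5 alone covers Elm, Ash, Pine — every station.
Total annual cost: 8.

8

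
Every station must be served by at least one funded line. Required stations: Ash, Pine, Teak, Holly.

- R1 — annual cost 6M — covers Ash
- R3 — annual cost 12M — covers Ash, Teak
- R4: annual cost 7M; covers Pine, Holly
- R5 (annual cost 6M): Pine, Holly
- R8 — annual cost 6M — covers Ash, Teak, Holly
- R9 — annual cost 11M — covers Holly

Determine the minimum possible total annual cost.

Choose R5 and R8: together they cover Ash, Pine, Teak, Holly — every station.
Total annual cost: 6 + 6 = 12.

12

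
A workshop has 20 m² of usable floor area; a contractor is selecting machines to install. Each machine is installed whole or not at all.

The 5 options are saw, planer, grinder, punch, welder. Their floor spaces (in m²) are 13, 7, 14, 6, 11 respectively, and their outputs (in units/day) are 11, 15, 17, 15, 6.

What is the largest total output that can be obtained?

32

Treat it as a binary knapsack problem.
Allowing fractional choices, the relaxed optimum would be about 38.5, but machines are indivisible.
grinder + punch: floor space 14 + 6 = 20 ≤ 20, output 17 + 15 = 32.
planer + punch: floor space 7 + 6 = 13 ≤ 20, output 15 + 15 = 30.
Best is grinder and punch with total output 32.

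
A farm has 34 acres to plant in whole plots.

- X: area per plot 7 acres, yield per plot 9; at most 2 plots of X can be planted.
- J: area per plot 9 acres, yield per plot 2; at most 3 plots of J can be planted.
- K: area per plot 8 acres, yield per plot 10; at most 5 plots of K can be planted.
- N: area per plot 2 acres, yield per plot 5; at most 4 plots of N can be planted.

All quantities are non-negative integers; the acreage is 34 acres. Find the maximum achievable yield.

50

Take 3×K and 4×N: area 32 ≤ 34, yield 3·10 + 4·5 = 50.
N has the best ratio (5/2) and is taken to its limit of 4; remaining capacity is filled optimally with the others.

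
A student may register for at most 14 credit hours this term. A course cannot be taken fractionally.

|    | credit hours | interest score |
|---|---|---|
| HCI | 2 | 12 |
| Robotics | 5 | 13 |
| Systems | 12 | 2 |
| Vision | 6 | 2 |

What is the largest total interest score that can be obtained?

HCI + Robotics: credit hours 2 + 5 = 7 ≤ 14, interest score 12 + 13 = 25.
HCI + Robotics + Vision: credit hours 2 + 5 + 6 = 13 ≤ 14, interest score 12 + 13 + 2 = 27.
Best is HCI, Robotics, and Vision with total interest score 27.

27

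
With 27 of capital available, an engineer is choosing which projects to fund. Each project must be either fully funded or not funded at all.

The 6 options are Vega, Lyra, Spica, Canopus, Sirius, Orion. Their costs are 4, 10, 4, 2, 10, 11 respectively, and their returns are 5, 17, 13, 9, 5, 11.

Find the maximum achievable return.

Vega + Lyra + Spica + Canopus: cost 4 + 10 + 4 + 2 = 20 ≤ 27, return 5 + 17 + 13 + 9 = 44.
Lyra + Spica + Canopus + Sirius: cost 10 + 4 + 2 + 10 = 26 ≤ 27, return 17 + 13 + 9 + 5 = 44.
Lyra + Spica + Canopus + Orion: cost 10 + 4 + 2 + 11 = 27 ≤ 27, return 17 + 13 + 9 + 11 = 50.
Best is Lyra, Spica, Canopus, and Orion with total return 50.

50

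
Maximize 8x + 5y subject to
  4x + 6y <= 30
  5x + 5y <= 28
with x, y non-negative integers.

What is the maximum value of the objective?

40

The continuous relaxation peaks at (5.6, 0) with value 44.80; rounding to a feasible lattice point costs some objective.
(x,y)=(5,0): 4·5+6·0=20≤30, 5·5+5·0=25≤28, objective 40.
(x,y)=(4,1): 4·4+6·1=22≤30, 5·4+5·1=25≤28, objective 37.
No feasible integer point exceeds 40.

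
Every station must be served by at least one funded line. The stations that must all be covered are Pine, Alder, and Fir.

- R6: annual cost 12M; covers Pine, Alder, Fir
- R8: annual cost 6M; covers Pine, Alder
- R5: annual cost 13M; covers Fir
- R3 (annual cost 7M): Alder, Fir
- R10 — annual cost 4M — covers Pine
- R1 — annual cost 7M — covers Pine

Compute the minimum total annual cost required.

11

This is an integer covering problem.
The greedy cost-per-new-station heuristic would pick R8 and R3 for 13, but a cheaper cover exists.
Choose R3 and R10: together they cover Pine, Alder, Fir — every station.
Total annual cost: 7 + 4 = 11.
No cover costs less than 11.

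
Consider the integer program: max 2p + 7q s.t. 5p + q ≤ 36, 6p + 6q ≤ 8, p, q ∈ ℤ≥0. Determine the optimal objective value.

Relaxing integrality, the LP optimum is 9.33 at (p,q) = (0, 1.33), which is not an integer point.
(p,q)=(0,1): 5·0+1·1=1≤36, 6·0+6·1=6≤8, objective 7.
(p,q)=(1,0): 5·1+1·0=5≤36, 6·1+6·0=6≤8, objective 2.
(p,q)=(0,0): 5·0+1·0=0≤36, 6·0+6·0=0≤8, objective 0.
The best lattice point is (0,1), giving 7.

7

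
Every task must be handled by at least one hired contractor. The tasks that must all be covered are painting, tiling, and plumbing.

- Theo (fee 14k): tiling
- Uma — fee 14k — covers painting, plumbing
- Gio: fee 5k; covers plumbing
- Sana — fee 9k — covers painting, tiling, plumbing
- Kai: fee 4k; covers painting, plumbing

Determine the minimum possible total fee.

9

The greedy cost-per-new-task heuristic would pick Kai and Sana for 13, but a cheaper cover exists.
Sana alone covers painting, tiling, plumbing — every task.
Total fee: 9.
No cover costs less than 9.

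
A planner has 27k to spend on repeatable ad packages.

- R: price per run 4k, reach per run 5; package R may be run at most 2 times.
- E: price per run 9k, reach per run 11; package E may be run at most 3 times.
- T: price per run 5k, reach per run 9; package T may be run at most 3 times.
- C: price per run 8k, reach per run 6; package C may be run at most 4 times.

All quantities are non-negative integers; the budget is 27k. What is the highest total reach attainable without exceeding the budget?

39

T has the best ratio (9/5); taking only T gives at most 3×9 = 27 (stopped by the supply cap of 3).
Mixing does better — 2×R, 1×E, and 2×T: price 27 ≤ 27, reach 2·5 + 1·11 + 2·9 = 39.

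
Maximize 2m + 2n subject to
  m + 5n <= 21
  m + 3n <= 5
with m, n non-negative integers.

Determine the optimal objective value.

10

(m,n)=(5,0) is feasible, giving 10.
(m,n)=(4,0) is feasible, giving 8.
Maximum is 10 at (m,n)=(5,0).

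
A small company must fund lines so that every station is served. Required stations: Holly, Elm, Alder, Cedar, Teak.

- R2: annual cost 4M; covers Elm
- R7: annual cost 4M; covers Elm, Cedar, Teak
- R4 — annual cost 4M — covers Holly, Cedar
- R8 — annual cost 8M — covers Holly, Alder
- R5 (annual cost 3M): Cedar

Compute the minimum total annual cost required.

The greedy cost-per-new-station heuristic would pick R7, R4, and R8 for 16, but a cheaper cover exists.
Choose R7 and R8: together they cover Holly, Elm, Alder, Cedar, Teak — every station.
Total annual cost: 4 + 8 = 12.
No cover costs less than 12.

12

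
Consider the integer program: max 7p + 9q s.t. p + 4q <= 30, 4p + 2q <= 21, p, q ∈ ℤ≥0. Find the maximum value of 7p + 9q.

(p,q)=(1,7) is feasible, giving 70.
(p,q)=(2,6) is feasible, giving 68.
(p,q)=(0,7) is feasible, giving 63.
The best lattice point is (1,7), giving 70.

70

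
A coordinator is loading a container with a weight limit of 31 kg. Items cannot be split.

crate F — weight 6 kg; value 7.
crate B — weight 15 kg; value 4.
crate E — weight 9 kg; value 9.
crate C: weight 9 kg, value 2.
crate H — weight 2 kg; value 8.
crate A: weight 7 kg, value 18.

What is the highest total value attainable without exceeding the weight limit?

42

Allowing fractional choices, the relaxed optimum would be about 43.9, but items are indivisible.
crate E + crate C + crate H + crate A: weight 9 + 9 + 2 + 7 = 27 ≤ 31, value 9 + 2 + 8 + 18 = 37.
crate F + crate E + crate H + crate A: weight 6 + 9 + 2 + 7 = 24 ≤ 31, value 7 + 9 + 8 + 18 = 42.
crate F + crate B + crate H + crate A: weight 6 + 15 + 2 + 7 = 30 ≤ 31, value 7 + 4 + 8 + 18 = 37.
Best is crate F, crate E, crate H, and crate A with total value 42.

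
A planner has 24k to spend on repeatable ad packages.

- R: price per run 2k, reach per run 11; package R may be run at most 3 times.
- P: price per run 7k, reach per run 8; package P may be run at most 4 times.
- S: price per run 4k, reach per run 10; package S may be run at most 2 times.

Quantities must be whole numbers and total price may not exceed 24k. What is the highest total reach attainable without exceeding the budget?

61

3×R, 2×P, and 1×S: price 24 ≤ 24, reach 3·11 + 2·8 + 1·10 = 59.
3×R, 1×P, and 2×S: price 21 ≤ 24, reach 3·11 + 1·8 + 2·10 = 61.
Best is 61.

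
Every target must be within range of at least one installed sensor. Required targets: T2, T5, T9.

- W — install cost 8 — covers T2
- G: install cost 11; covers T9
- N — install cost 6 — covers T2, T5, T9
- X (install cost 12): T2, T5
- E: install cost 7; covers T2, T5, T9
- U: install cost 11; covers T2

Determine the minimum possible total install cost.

N alone covers T2, T5, T9 — every target.
Total install cost: 6.
No cover costs less than 6.

6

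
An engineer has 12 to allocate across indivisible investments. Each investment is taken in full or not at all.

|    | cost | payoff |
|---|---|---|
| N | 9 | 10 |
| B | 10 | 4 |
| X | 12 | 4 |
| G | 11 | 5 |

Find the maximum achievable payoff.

Allowing fractional choices, the relaxed optimum would be about 11.4, but investments are indivisible.
N: cost 9 ≤ 12, payoff 10.
B: cost 10 ≤ 12, payoff 4.
G: cost 11 ≤ 12, payoff 5.
Best is N with total payoff 10.

10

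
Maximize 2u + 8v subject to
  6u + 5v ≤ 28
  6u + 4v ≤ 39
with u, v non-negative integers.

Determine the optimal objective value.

40

Relaxing integrality, the LP optimum is 44.80 at (u,v) = (0, 5.6), which is not an integer point.
(u,v)=(0,5) is feasible, giving 40.
(u,v)=(1,4) is feasible, giving 34.
The best lattice point is (0,5), giving 40.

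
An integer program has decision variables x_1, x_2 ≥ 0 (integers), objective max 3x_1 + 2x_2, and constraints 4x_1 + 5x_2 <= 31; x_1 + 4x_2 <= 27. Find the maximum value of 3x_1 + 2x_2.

(x_1,x_2)=(7,0) is feasible, giving 21.
(x_1,x_2)=(6,1) is feasible, giving 20.
(x_1,x_2)=(6,0) is feasible, giving 18.
Maximum is 21 at (x_1,x_2)=(7,0).

21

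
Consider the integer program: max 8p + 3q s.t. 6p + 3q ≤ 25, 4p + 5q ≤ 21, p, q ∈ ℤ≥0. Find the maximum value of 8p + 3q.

32

Relaxing integrality, the LP optimum is 33.33 at (p,q) = (4.17, 0), which is not an integer point.
(p,q)=(4,0): 6·4+3·0=24≤25, 4·4+5·0=16≤21, objective 32.
(p,q)=(3,1): 6·3+3·1=21≤25, 4·3+5·1=17≤21, objective 27.
(p,q)=(3,0): 6·3+3·0=18≤25, 4·3+5·0=12≤21, objective 24.
No feasible integer point exceeds 32.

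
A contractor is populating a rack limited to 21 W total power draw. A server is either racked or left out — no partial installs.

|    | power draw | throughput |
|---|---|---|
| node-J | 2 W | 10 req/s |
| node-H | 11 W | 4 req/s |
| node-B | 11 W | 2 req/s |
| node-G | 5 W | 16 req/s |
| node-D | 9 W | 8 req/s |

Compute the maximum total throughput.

Allowing fractional choices, the relaxed optimum would be about 35.8, but servers are indivisible.
node-J + node-H + node-G: power draw 2 + 11 + 5 = 18 ≤ 21, throughput 10 + 4 + 16 = 30.
node-J + node-B + node-G: power draw 2 + 11 + 5 = 18 ≤ 21, throughput 10 + 2 + 16 = 28.
node-J + node-G + node-D: power draw 2 + 5 + 9 = 16 ≤ 21, throughput 10 + 16 + 8 = 34.
Best is node-J, node-G, and node-D with total throughput 34.

34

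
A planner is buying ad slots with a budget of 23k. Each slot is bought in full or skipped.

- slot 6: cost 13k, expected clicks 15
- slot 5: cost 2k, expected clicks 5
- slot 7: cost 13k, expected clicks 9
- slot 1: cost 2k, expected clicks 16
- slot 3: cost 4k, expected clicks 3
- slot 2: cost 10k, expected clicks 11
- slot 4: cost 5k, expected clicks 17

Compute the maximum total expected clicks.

53

This is a 0-1 knapsack instance.
slot 5 + slot 1 + slot 3 + slot 2 + slot 4: cost 2 + 2 + 4 + 10 + 5 = 23 ≤ 23, expected clicks 5 + 16 + 3 + 11 + 17 = 52.
slot 6 + slot 5 + slot 1 + slot 4: cost 13 + 2 + 2 + 5 = 22 ≤ 23, expected clicks 15 + 5 + 16 + 17 = 53.
slot 5 + slot 1 + slot 2 + slot 4: cost 2 + 2 + 10 + 5 = 19 ≤ 23, expected clicks 5 + 16 + 11 + 17 = 49.
Best is slot 6, slot 5, slot 1, and slot 4 with total expected clicks 53.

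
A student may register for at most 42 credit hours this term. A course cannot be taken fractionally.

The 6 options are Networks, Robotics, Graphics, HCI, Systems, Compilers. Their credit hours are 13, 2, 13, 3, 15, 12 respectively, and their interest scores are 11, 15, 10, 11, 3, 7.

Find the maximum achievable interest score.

47

Allowing fractional choices, the relaxed optimum would be about 53.4, but courses are indivisible.
Robotics + Graphics + HCI + Compilers: credit hours 2 + 13 + 3 + 12 = 30 ≤ 42, interest score 15 + 10 + 11 + 7 = 43.
Networks + Robotics + HCI + Compilers: credit hours 13 + 2 + 3 + 12 = 30 ≤ 42, interest score 11 + 15 + 11 + 7 = 44.
Networks + Robotics + Graphics + HCI: credit hours 13 + 2 + 13 + 3 = 31 ≤ 42, interest score 11 + 15 + 10 + 11 = 47.
Best is Networks, Robotics, Graphics, and HCI with total interest score 47.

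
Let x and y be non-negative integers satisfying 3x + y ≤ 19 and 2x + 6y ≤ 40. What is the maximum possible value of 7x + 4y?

51

(x,y)=(5,4): 3·5+1·4=19≤19, 2·5+6·4=34≤40, objective 51.
(x,y)=(4,5): 3·4+1·5=17≤19, 2·4+6·5=38≤40, objective 48.
No feasible integer point exceeds 51.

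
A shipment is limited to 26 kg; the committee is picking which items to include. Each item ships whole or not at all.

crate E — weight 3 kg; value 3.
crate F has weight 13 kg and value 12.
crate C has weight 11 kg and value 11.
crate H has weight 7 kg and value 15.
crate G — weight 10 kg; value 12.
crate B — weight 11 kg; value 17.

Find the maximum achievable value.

Allowing fractional choices, the relaxed optimum would be about 41.6, but items are indivisible.
crate H + crate B: weight 7 + 11 = 18 ≤ 26, value 15 + 17 = 32.
crate E + crate H + crate B: weight 3 + 7 + 11 = 21 ≤ 26, value 3 + 15 + 17 = 35.
Best is crate E, crate H, and crate B with total value 35.

35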